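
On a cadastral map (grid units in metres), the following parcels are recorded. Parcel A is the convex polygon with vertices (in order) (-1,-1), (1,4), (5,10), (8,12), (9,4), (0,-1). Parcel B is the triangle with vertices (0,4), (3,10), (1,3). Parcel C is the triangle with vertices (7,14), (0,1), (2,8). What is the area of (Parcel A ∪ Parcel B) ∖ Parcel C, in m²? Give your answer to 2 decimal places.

|Parcel A ∪ Parcel B| = 63.6071.
|(Parcel A ∪ Parcel B) ∩ Parcel C| = 4.3713.
|(Parcel A ∪ Parcel B) ∖ Parcel C| = 63.6071 − 4.3713 = 59.24.

59.24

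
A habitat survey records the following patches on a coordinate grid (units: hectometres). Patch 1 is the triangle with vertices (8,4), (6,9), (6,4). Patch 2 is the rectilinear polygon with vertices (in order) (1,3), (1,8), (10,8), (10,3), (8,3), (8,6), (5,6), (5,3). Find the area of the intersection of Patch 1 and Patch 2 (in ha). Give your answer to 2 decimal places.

1.60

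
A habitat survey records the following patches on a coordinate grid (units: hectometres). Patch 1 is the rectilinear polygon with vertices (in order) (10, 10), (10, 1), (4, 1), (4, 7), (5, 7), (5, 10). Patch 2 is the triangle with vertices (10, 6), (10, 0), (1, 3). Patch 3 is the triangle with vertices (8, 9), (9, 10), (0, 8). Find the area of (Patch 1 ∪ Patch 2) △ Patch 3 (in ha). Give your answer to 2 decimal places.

|Patch 1 ∪ Patch 2| = 55.5.
|(Patch 1 ∪ Patch 2) ∩ Patch 3| = 2.2847.
|(Patch 1 ∪ Patch 2) △ Patch 3| = 55.5 + 3.5 − 4.5694 = 54.43.

54.43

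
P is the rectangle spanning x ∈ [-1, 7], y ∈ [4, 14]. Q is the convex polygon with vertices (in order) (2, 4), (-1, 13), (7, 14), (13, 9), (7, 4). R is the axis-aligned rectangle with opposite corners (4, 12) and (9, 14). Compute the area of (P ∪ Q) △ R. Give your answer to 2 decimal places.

|P ∪ Q| = 110.
|(P ∪ Q) ∩ R| = 8.3333.
|(P ∪ Q) △ R| = 110 + 10 − 16.6667 = 103.33.

103.33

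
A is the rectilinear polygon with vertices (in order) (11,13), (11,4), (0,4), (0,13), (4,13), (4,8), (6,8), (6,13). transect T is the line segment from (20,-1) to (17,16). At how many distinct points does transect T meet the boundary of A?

0

The segment lies entirely outside A and never meets its boundary.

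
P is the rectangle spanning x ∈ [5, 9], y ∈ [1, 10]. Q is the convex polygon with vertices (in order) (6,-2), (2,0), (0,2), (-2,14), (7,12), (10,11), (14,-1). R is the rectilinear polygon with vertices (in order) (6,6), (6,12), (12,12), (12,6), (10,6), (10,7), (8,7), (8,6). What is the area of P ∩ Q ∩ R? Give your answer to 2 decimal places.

11.00

The intersection is the polygon with vertices (9,10), (9,7), (8,7), (8,6), (6,6), (6,10).
By the shoelace formula its area is 11.00.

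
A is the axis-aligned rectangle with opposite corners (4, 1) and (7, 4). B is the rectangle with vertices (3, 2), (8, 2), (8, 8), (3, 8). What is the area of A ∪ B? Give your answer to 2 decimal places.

33.00

By inclusion–exclusion:
Individual areas: |A| = 9, |B| = 30.
|A∩B|: x∈[4,7], y∈[2,4] → 3·2 = 6.
|A ∪ B| = 39 − 6 = 33.00.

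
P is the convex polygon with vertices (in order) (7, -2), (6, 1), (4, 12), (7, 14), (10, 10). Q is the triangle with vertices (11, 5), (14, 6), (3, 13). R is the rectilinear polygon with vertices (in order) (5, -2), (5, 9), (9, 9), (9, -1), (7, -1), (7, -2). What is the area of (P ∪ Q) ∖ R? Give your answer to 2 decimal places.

30.57

|P ∪ Q| = 59.1953.
|(P ∪ Q) ∩ R| = 28.625.
|(P ∪ Q) ∖ R| = 59.1953 − 28.625 = 30.57.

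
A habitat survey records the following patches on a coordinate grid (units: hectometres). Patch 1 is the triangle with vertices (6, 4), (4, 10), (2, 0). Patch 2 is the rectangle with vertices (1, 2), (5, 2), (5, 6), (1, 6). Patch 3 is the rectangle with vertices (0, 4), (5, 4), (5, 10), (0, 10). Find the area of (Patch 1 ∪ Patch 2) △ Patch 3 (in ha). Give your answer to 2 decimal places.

29.50

|Patch 1 ∪ Patch 2| = 23.7.
|(Patch 1 ∪ Patch 2) ∩ Patch 3| = 12.1.
|(Patch 1 ∪ Patch 2) △ Patch 3| = 23.7 + 30 − 24.2 = 29.50.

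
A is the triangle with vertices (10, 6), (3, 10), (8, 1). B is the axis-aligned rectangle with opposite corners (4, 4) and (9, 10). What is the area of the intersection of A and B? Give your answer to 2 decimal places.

The intersection is the polygon with vertices (9,6.571), (9,4), (6.333,4), (4,8.2), (4,9.429).
By the shoelace formula its area is 15.10.

15.10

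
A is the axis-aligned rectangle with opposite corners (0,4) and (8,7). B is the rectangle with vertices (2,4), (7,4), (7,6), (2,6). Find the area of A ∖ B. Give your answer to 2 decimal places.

|A∩B|: x∈[2,7], y∈[4,6] → 5·2 = 10.
|A| = 24.
|A ∖ B| = |A| − |A∩B| = 24 − 10 = 14.00.

14.00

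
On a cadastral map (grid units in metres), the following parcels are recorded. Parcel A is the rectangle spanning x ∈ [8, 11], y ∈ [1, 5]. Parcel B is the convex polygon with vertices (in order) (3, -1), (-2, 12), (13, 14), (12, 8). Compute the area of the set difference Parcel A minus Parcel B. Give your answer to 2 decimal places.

11.50

|Parcel A| = 12, |Parcel A∩Parcel B| = 0.5.
|Parcel A ∖ Parcel B| = |Parcel A| − |Parcel A∩Parcel B| = 12 − 0.5 = 11.50.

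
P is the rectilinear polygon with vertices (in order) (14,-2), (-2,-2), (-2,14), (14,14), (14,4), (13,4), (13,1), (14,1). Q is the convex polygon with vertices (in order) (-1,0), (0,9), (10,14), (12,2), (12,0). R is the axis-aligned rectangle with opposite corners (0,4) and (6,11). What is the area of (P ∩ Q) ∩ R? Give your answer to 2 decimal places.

The region (P ∩ Q) ∩ R is the polygon with vertices (4,11), (6,11), (6,4), (0,4), (0,9).
By the shoelace formula its area is 38.00.

38.00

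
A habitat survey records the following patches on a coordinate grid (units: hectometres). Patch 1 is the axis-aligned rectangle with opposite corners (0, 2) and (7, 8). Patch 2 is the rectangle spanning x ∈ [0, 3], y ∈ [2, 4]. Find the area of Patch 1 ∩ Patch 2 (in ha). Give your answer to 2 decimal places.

|Patch 1∩Patch 2|: x∈[0,3], y∈[2,4] → 3·2 = 6.

6.00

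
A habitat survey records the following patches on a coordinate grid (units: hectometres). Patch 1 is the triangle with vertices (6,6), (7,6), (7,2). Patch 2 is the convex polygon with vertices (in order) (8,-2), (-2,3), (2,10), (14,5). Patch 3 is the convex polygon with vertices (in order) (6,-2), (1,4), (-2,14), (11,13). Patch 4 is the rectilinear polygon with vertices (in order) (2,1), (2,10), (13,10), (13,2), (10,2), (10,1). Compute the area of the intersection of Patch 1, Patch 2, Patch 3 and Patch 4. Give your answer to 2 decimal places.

2.00

The intersection is the polygon with vertices (6,6), (7,6), (7,2).
By the shoelace formula its area is 2.00.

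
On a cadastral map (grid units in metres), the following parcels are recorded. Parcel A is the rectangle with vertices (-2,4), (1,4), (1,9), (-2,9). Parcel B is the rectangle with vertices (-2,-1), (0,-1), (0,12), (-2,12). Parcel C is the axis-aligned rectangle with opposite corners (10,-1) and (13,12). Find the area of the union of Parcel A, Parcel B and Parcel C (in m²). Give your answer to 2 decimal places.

By inclusion–exclusion:
Individual areas: |Parcel A| = 15, |Parcel B| = 26, |Parcel C| = 39.
|Parcel A∩Parcel B|: x∈[-2,0], y∈[4,9] → 2·5 = 10.
|Parcel A∩Parcel C| = 0 (no overlap).
|Parcel B∩Parcel C| = 0 (no overlap).
|Parcel A∩Parcel B∩Parcel C| = 0.
|Parcel A ∪ Parcel B ∪ Parcel C| = 80 − 10 + 0 = 70.00.

70.00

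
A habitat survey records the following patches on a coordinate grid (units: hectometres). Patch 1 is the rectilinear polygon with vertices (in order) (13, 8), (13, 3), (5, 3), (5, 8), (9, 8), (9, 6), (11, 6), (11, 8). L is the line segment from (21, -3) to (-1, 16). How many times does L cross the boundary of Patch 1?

The segment meets the boundary at (8.263,8), (10.579,6), (9,7.364), (13,3.909).

4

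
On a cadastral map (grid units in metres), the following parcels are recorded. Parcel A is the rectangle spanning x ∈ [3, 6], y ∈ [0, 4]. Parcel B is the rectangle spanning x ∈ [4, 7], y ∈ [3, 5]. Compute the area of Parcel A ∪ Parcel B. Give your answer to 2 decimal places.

By inclusion–exclusion:
Individual areas: |Parcel A| = 12, |Parcel B| = 6.
|Parcel A∩Parcel B|: x∈[4,6], y∈[3,4] → 2·1 = 2.
|Parcel A ∪ Parcel B| = 18 − 2 = 16.00.

16.00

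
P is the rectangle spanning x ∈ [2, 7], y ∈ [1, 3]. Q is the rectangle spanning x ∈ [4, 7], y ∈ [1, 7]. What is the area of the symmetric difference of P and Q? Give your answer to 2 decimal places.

16.00

|P∩Q|: x∈[4,7], y∈[1,3] → 3·2 = 6.
|P △ Q| = |P| + |Q| − 2·|P∩Q| = 10 + 18 − 12 = 16.00.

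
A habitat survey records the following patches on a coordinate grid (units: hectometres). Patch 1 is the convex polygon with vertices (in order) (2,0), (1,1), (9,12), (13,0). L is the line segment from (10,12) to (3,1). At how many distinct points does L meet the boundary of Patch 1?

The segment meets the boundary at (9.344,10.969).

1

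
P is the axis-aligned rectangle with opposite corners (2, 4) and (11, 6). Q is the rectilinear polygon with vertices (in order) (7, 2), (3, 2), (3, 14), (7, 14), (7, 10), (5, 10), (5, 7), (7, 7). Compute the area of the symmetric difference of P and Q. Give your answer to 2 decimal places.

44.00

|P| = 18, |Q| = 42, |P∩Q| = 8.
|P △ Q| = |P| + |Q| − 2·|P∩Q| = 18 + 42 − 16 = 44.00.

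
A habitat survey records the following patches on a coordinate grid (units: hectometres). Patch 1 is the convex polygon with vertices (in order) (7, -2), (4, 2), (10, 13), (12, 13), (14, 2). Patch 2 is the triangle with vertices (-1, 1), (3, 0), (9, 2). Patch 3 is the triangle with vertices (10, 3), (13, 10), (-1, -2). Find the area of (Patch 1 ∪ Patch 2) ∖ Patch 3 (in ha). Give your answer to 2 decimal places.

62.89

|Patch 1 ∪ Patch 2| = 90.8295.
|(Patch 1 ∪ Patch 2) ∩ Patch 3| = 27.9352.
|(Patch 1 ∪ Patch 2) ∖ Patch 3| = 90.8295 − 27.9352 = 62.89.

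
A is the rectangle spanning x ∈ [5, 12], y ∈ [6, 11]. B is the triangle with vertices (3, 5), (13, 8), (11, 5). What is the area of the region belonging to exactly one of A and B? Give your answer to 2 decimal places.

37.53

|A| = 35, |B| = 12, |A∩B| = 4.7333.
|A △ B| = |A| + |B| − 2·|A∩B| = 35 + 12 − 9.4667 = 37.53.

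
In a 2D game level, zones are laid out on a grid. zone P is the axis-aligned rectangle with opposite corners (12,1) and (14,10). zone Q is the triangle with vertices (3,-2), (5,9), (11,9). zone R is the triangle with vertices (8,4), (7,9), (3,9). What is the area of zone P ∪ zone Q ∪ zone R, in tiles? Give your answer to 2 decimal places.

By inclusion–exclusion:
Individual areas: |zone P| = 18, |zone Q| = 33, |zone R| = 10.
|zone P∩zone Q| = 0.
|zone P∩zone R| = 0.
|zone Q∩zone R| = 8.2066.
|zone P∩zone Q∩zone R| = 0.
|zone P ∪ zone Q ∪ zone R| = 61 − 8.2066 + 0 = 52.79.

52.79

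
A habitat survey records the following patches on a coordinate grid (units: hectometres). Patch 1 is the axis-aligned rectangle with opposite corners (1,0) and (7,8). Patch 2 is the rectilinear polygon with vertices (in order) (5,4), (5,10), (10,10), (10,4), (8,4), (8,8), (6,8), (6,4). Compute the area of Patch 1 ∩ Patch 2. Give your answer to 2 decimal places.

4.00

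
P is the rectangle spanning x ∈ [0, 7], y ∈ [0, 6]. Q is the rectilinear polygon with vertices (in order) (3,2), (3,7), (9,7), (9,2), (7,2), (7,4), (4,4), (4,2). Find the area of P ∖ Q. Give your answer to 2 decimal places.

|P| = 42, |P∩Q| = 10.
|P ∖ Q| = |P| − |P∩Q| = 42 − 10 = 32.00.

32.00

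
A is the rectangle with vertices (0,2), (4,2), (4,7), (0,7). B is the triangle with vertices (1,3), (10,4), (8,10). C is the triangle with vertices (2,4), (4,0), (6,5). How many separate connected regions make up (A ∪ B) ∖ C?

1

(A ∪ B) ∖ C is a single connected region.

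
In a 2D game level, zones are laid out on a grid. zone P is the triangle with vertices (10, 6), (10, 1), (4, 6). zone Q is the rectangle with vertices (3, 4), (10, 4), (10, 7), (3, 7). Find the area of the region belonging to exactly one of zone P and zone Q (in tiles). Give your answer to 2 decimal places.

|zone P| = 15, |zone Q| = 21, |zone P∩zone Q| = 9.6.
|zone P △ zone Q| = |zone P| + |zone Q| − 2·|zone P∩zone Q| = 15 + 21 − 19.2 = 16.80.

16.80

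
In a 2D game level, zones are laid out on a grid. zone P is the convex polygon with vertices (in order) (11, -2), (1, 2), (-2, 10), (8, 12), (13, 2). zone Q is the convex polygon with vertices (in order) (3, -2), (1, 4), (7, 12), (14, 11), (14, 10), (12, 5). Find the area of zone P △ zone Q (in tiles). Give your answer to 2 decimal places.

84.58

|zone P| = 127, |zone Q| = 98, |zone P∩zone Q| = 70.2107.
|zone P △ zone Q| = |zone P| + |zone Q| − 2·|zone P∩zone Q| = 127 + 98 − 140.4214 = 84.58.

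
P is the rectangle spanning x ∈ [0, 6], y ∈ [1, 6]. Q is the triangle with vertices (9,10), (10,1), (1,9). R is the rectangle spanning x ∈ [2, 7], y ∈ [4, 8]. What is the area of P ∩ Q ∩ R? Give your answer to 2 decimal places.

The intersection is the polygon with vertices (6,4.556), (4.375,6), (6,6).
By the shoelace formula its area is 1.17.

1.17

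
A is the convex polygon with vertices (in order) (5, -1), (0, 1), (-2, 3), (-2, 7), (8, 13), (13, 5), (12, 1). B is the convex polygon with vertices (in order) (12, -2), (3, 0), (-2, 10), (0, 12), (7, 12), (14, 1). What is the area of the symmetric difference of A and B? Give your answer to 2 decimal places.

63.94

|A| = 138, |B| = 136.5, |A∩B| = 105.2817.
|A △ B| = |A| + |B| − 2·|A∩B| = 138 + 136.5 − 210.5633 = 63.94.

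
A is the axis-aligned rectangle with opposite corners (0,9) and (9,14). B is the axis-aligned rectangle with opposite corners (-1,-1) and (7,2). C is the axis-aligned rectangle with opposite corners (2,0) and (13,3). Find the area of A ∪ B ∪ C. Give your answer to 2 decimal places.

By inclusion–exclusion:
Individual areas: |A| = 45, |B| = 24, |C| = 33.
|A∩B| = 0 (no overlap).
|A∩C| = 0 (no overlap).
|B∩C|: x∈[2,7], y∈[0,2] → 5·2 = 10.
|A∩B∩C| = 0.
|A ∪ B ∪ C| = 102 − 10 + 0 = 92.00.

92.00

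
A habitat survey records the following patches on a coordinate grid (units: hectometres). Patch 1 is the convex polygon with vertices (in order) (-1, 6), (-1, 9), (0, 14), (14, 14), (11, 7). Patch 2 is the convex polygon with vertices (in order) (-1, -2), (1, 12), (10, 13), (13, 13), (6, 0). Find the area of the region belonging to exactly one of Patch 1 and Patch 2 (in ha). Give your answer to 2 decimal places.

92.26

|Patch 1| = 98, |Patch 2| = 123, |Patch 1∩Patch 2| = 64.3681.
|Patch 1 △ Patch 2| = |Patch 1| + |Patch 2| − 2·|Patch 1∩Patch 2| = 98 + 123 − 128.7362 = 92.26.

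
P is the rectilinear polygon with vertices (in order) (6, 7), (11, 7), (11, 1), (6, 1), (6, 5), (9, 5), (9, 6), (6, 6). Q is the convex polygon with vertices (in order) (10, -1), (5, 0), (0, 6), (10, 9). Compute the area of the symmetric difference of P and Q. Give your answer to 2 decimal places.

47.50

|P| = 27, |Q| = 62.5, |P∩Q| = 21.
|P △ Q| = |P| + |Q| − 2·|P∩Q| = 27 + 62.5 − 42 = 47.50.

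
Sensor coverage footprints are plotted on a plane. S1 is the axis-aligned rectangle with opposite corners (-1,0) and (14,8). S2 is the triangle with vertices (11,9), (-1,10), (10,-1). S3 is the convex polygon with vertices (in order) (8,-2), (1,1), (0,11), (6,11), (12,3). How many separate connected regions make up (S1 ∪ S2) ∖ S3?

(S1 ∪ S2) ∖ S3 splits into 3 disjoint pieces (area 33.0444, area 14.7167, area 0.6214).

3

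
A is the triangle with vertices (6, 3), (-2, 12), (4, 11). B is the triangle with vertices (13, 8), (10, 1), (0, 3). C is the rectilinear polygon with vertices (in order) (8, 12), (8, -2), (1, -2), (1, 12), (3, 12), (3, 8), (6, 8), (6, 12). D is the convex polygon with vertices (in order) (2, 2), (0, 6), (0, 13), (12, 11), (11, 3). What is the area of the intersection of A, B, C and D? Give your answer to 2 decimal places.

The intersection is the polygon with vertices (6,3), (4.471,4.72), (5.474,5.105).
By the shoelace formula its area is 1.16.

1.16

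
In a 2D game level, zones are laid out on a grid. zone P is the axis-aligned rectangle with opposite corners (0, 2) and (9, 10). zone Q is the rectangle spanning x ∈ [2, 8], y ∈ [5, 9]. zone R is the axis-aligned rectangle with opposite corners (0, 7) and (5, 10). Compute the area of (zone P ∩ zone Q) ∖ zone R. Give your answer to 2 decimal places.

18.00

|zone P ∩ zone Q| = 24.
|(zone P ∩ zone Q) ∩ zone R| = 6.
|(zone P ∩ zone Q) ∖ zone R| = 24 − 6 = 18.00.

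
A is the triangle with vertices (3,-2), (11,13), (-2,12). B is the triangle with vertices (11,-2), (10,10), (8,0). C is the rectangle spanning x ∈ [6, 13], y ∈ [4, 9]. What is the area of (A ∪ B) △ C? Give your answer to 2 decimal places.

120.25

|A ∪ B| = 110.5.
|(A ∪ B) ∩ C| = 12.625.
|(A ∪ B) △ C| = 110.5 + 35 − 25.25 = 120.25.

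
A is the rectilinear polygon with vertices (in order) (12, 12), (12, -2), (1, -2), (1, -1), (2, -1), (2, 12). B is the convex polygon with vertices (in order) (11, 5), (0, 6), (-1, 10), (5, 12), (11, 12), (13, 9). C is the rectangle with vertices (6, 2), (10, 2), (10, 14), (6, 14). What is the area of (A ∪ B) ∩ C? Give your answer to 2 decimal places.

40.00

The region (A ∪ B) ∩ C is the polygon with vertices (10,12), (10,2), (6,2), (6,12).
By the shoelace formula its area is 40.00.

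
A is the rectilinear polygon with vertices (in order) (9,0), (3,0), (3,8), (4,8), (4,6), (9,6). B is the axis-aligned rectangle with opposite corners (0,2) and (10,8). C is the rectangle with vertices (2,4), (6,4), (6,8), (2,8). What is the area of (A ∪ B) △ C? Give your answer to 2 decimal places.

56.00

|A ∪ B| = 72.
|(A ∪ B) ∩ C| = 16.
|(A ∪ B) △ C| = 72 + 16 − 32 = 56.00.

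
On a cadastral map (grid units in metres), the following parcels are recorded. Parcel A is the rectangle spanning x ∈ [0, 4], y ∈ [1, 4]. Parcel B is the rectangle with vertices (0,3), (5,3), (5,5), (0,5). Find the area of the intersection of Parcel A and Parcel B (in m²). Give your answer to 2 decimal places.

4.00

|Parcel A∩Parcel B|: x∈[0,4], y∈[3,4] → 4·1 = 4.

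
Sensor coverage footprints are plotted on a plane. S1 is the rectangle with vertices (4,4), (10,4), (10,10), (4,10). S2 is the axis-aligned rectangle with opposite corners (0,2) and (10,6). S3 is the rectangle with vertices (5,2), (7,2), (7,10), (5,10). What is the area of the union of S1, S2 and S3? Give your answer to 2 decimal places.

64.00

By inclusion–exclusion:
Individual areas: |S1| = 36, |S2| = 40, |S3| = 16.
|S1∩S2|: x∈[4,10], y∈[4,6] → 6·2 = 12.
|S1∩S3|: x∈[5,7], y∈[4,10] → 2·6 = 12.
|S2∩S3|: x∈[5,7], y∈[2,6] → 2·4 = 8.
|S1∩S2∩S3| = 4.
|S1 ∪ S2 ∪ S3| = 92 − 32 + 4 = 64.00.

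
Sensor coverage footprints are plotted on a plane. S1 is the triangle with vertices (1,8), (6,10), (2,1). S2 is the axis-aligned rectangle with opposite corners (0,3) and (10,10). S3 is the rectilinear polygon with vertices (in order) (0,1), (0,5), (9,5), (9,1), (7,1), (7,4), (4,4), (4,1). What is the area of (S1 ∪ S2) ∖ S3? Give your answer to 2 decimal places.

|S1 ∪ S2| = 71.1746.
|(S1 ∪ S2) ∩ S3| = 16.1746.
|(S1 ∪ S2) ∖ S3| = 71.1746 − 16.1746 = 55.00.

55.00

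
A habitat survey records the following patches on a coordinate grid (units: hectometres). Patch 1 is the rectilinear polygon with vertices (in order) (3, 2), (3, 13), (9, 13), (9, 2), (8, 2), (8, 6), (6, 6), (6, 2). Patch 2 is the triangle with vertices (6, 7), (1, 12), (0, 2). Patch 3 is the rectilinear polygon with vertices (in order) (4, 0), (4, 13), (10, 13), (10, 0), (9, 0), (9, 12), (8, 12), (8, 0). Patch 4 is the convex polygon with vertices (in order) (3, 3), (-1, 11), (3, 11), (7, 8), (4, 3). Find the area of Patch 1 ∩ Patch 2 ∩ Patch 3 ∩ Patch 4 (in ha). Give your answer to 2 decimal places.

The intersection is the polygon with vertices (4,5.333), (4,9), (6,7).
By the shoelace formula its area is 3.67.

3.67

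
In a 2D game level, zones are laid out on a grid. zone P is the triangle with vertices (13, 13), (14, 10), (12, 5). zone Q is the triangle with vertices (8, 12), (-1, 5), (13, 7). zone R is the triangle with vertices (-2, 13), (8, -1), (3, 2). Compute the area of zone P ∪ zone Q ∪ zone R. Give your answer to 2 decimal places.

By inclusion–exclusion:
Individual areas: |zone P| = 5.5, |zone Q| = 40, |zone R| = 20.
|zone P∩zone Q| = 0.2736.
|zone P∩zone R| = 0.
|zone Q∩zone R| = 2.5849.
|zone P∩zone Q∩zone R| = 0.
|zone P ∪ zone Q ∪ zone R| = 65.5 − 2.8585 + 0 = 62.64.

62.64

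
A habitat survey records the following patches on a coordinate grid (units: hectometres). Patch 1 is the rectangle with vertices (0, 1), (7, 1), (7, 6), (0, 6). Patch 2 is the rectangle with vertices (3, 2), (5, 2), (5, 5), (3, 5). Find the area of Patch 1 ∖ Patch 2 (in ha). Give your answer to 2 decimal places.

|Patch 1∩Patch 2|: x∈[3,5], y∈[2,5] → 2·3 = 6.
|Patch 1| = 35.
|Patch 1 ∖ Patch 2| = |Patch 1| − |Patch 1∩Patch 2| = 35 − 6 = 29.00.

29.00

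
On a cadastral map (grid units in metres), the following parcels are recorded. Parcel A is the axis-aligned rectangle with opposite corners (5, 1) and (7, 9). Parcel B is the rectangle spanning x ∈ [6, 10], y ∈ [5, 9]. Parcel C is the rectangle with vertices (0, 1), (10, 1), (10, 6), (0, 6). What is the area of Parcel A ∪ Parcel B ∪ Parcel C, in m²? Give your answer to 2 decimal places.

By inclusion–exclusion:
Individual areas: |Parcel A| = 16, |Parcel B| = 16, |Parcel C| = 50.
|Parcel A∩Parcel B|: x∈[6,7], y∈[5,9] → 1·4 = 4.
|Parcel A∩Parcel C|: x∈[5,7], y∈[1,6] → 2·5 = 10.
|Parcel B∩Parcel C|: x∈[6,10], y∈[5,6] → 4·1 = 4.
|Parcel A∩Parcel B∩Parcel C| = 1.
|Parcel A ∪ Parcel B ∪ Parcel C| = 82 − 18 + 1 = 65.00.

65.00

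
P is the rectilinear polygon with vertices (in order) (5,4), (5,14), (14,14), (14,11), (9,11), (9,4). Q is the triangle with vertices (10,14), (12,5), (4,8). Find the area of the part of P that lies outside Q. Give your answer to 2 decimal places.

|P| = 55, |P∩Q| = 20.
|P ∖ Q| = |P| − |P∩Q| = 55 − 20 = 35.00.

35.00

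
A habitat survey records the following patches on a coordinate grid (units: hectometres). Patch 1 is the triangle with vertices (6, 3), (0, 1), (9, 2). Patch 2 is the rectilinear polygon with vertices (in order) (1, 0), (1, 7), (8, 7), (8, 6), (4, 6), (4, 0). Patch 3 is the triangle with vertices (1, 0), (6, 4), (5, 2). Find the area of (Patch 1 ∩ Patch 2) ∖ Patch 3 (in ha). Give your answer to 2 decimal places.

|Patch 1 ∩ Patch 2| = 1.6667.
|(Patch 1 ∩ Patch 2) ∩ Patch 3| = 0.654.
|(Patch 1 ∩ Patch 2) ∖ Patch 3| = 1.6667 − 0.654 = 1.01.

1.01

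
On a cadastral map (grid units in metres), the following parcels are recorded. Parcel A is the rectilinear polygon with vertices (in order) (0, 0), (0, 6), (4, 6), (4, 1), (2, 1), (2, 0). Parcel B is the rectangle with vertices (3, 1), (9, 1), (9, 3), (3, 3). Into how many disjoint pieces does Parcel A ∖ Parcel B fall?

1

Parcel A ∖ Parcel B is a single connected region.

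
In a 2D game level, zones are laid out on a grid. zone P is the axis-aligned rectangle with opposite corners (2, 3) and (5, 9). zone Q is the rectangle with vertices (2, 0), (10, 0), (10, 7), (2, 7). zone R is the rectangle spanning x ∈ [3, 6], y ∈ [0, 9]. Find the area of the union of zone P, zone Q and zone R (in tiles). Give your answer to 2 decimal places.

By inclusion–exclusion:
Individual areas: |zone P| = 18, |zone Q| = 56, |zone R| = 27.
|zone P∩zone Q|: x∈[2,5], y∈[3,7] → 3·4 = 12.
|zone P∩zone R|: x∈[3,5], y∈[3,9] → 2·6 = 12.
|zone Q∩zone R|: x∈[3,6], y∈[0,7] → 3·7 = 21.
|zone P∩zone Q∩zone R| = 8.
|zone P ∪ zone Q ∪ zone R| = 101 − 45 + 8 = 64.00.

64.00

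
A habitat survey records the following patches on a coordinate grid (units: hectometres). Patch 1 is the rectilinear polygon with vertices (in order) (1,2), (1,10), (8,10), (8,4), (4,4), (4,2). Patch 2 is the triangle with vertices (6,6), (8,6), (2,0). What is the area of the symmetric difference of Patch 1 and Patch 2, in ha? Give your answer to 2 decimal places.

|Patch 1| = 48, |Patch 2| = 6, |Patch 1∩Patch 2| = 3.6667.
|Patch 1 △ Patch 2| = |Patch 1| + |Patch 2| − 2·|Patch 1∩Patch 2| = 48 + 6 − 7.3333 = 46.67.

46.67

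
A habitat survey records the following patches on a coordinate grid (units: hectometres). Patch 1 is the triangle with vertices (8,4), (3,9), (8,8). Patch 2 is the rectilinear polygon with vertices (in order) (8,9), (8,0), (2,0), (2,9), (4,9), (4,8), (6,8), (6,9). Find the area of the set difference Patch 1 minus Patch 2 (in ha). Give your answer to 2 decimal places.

|Patch 1| = 10, |Patch 1∩Patch 2| = 8.8.
|Patch 1 ∖ Patch 2| = |Patch 1| − |Patch 1∩Patch 2| = 10 − 8.8 = 1.20.

1.20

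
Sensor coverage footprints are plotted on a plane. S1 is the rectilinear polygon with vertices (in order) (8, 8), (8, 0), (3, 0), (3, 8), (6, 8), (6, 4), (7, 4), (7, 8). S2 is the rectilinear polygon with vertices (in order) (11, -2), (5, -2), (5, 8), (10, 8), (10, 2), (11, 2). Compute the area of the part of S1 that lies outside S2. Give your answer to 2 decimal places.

16.00

|S1| = 36, |S1∩S2| = 20.
|S1 ∖ S2| = |S1| − |S1∩S2| = 36 − 20 = 16.00.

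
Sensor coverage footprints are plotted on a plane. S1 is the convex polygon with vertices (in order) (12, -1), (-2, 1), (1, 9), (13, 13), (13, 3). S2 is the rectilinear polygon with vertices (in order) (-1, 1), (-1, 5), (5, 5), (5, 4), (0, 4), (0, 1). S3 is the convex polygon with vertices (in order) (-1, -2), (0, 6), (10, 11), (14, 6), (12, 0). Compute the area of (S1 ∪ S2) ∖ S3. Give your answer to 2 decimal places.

33.71

|S1 ∪ S2| = 146.3333.
|(S1 ∪ S2) ∩ S3| = 112.6196.
|(S1 ∪ S2) ∖ S3| = 146.3333 − 112.6196 = 33.71.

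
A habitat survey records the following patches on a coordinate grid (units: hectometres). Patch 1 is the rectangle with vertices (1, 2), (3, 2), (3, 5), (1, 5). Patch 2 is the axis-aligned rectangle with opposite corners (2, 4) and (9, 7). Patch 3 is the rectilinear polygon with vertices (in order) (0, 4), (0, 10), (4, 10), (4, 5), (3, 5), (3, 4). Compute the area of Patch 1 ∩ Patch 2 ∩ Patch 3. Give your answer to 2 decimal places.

The intersection is the polygon with vertices (3,4), (2,4), (2,5), (3,5).
By the shoelace formula its area is 1.00.

1.00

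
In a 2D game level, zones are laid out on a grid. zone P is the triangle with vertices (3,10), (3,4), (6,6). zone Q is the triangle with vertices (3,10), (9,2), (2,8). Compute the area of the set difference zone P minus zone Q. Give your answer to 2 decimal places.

3.24

|zone P| = 9, |zone P∩zone Q| = 5.7589.
|zone P ∖ zone Q| = |zone P| − |zone P∩zone Q| = 9 − 5.7589 = 3.24.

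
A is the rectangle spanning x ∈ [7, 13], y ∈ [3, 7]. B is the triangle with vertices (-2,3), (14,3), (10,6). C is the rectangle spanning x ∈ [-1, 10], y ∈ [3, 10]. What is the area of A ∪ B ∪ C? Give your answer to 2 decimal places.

89.50

By inclusion–exclusion:
Individual areas: |A| = 24, |B| = 24, |C| = 77.
|A∩B| = 13.5.
|A∩C|: x∈[7,10], y∈[3,7] → 3·4 = 12.
|B∩C| = 17.875.
|A∩B∩C| = 7.875.
|A ∪ B ∪ C| = 125 − 43.375 + 7.875 = 89.50.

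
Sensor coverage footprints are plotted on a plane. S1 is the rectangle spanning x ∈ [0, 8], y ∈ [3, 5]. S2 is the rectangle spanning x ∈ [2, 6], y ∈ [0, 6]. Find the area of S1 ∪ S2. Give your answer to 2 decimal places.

32.00

By inclusion–exclusion:
Individual areas: |S1| = 16, |S2| = 24.
|S1∩S2|: x∈[2,6], y∈[3,5] → 4·2 = 8.
|S1 ∪ S2| = 40 − 8 = 32.00.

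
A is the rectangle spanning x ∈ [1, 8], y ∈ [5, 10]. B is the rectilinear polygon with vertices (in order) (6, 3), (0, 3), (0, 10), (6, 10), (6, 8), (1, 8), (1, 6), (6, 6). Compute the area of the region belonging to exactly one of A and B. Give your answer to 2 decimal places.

37.00

|A| = 35, |B| = 32, |A∩B| = 15.
|A △ B| = |A| + |B| − 2·|A∩B| = 35 + 32 − 30 = 37.00.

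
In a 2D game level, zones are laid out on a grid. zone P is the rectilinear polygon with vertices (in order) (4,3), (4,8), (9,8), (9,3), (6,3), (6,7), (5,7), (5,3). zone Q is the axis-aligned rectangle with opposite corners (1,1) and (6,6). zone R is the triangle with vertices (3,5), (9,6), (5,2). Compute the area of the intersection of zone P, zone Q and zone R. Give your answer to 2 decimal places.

2.17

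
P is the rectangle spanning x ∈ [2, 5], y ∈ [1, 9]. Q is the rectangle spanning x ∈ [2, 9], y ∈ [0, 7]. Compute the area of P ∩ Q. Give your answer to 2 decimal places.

18.00

|P∩Q|: x∈[2,5], y∈[1,7] → 3·6 = 18.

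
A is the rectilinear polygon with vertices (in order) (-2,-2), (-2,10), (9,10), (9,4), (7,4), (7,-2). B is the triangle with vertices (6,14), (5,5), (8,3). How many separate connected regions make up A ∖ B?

A ∖ B splits into 2 disjoint pieces (area 98.0556, area 10.3636).

2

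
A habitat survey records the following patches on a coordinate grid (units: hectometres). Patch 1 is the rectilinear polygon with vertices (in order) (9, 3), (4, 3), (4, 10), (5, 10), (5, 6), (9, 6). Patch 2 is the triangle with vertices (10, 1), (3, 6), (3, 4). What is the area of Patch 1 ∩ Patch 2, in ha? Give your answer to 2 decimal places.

3.28

The intersection is the polygon with vertices (5.333,3), (4,3.571), (4,5.286), (7.2,3).
By the shoelace formula its area is 3.28.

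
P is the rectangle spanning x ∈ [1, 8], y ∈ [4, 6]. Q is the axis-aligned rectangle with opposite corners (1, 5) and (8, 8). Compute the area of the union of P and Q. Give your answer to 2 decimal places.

28.00

By inclusion–exclusion:
Individual areas: |P| = 14, |Q| = 21.
|P∩Q|: x∈[1,8], y∈[5,6] → 7·1 = 7.
|P ∪ Q| = 35 − 7 = 28.00.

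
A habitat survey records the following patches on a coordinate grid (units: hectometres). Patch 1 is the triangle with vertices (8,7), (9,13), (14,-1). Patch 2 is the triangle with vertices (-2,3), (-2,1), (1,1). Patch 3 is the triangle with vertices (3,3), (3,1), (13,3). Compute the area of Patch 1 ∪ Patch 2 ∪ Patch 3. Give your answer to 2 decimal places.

By inclusion–exclusion:
Individual areas: |Patch 1| = 22, |Patch 2| = 3, |Patch 3| = 10.
|Patch 1∩Patch 2| = 0.
|Patch 1∩Patch 3| = 0.3307.
|Patch 2∩Patch 3| = 0.
|Patch 1∩Patch 2∩Patch 3| = 0.
|Patch 1 ∪ Patch 2 ∪ Patch 3| = 35 − 0.3307 + 0 = 34.67.

34.67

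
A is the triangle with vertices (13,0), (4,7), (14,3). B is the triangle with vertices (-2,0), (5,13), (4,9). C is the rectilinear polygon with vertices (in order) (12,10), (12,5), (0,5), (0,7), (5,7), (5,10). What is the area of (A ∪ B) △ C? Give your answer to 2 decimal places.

61.57

|A ∪ B| = 24.5.
|(A ∪ B) ∩ C| = 3.967.
|(A ∪ B) △ C| = 24.5 + 45 − 7.9341 = 61.57.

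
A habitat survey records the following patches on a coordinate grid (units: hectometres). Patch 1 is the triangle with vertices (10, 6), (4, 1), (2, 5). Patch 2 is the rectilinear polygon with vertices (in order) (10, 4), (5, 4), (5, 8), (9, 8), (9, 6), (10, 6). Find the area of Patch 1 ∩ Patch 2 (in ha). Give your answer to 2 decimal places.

The intersection is the polygon with vertices (7.6,4), (5,4), (5,5.375), (10,6).
By the shoelace formula its area is 6.04.

6.04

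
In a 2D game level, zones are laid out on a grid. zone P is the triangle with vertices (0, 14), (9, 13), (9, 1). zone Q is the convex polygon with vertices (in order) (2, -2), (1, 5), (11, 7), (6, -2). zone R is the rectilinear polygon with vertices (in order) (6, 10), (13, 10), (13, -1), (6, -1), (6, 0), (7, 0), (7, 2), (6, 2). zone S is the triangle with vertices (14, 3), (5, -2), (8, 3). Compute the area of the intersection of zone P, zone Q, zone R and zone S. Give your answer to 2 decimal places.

The intersection is the polygon with vertices (7.821,2.702), (8,3), (8.778,3), (8.26,2.068).
By the shoelace formula its area is 0.48.

0.48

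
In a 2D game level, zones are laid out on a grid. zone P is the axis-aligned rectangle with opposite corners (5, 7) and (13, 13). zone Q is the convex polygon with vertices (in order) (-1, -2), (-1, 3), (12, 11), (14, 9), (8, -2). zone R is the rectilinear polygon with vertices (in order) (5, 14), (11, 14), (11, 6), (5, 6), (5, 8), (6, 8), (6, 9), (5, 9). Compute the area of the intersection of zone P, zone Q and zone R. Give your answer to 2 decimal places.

The intersection is the polygon with vertices (5.5,7), (11,10.385), (11,7).
By the shoelace formula its area is 9.31.

9.31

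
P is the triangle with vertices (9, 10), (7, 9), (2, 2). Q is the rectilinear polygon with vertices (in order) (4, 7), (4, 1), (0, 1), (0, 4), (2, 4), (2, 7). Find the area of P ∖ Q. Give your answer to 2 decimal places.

3.99

|P| = 4.5, |P∩Q| = 0.5143.
|P ∖ Q| = |P| − |P∩Q| = 4.5 − 0.5143 = 3.99.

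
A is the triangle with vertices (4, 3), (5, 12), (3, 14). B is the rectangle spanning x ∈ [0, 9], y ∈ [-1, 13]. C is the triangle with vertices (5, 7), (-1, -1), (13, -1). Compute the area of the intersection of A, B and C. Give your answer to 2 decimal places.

0.75

The intersection is the polygon with vertices (4,3), (3.784,5.378), (4.348,6.13).
By the shoelace formula its area is 0.75.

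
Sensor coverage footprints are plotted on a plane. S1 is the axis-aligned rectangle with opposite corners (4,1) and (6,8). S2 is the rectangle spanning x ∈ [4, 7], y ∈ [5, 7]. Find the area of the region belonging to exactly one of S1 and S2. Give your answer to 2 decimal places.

|S1∩S2|: x∈[4,6], y∈[5,7] → 2·2 = 4.
|S1 △ S2| = |S1| + |S2| − 2·|S1∩S2| = 14 + 6 − 8 = 12.00.

12.00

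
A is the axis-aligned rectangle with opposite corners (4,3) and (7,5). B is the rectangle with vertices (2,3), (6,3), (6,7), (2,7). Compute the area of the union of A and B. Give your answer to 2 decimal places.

By inclusion–exclusion:
Individual areas: |A| = 6, |B| = 16.
|A∩B|: x∈[4,6], y∈[3,5] → 2·2 = 4.
|A ∪ B| = 22 − 4 = 18.00.

18.00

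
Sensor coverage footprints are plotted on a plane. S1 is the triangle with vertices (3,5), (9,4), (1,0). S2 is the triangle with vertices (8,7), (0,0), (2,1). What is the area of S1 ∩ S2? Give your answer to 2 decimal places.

The intersection is the polygon with vertices (5.571,4.571), (2,1), (1.25,0.625), (1.538,1.346), (5.28,4.62).
By the shoelace formula its area is 2.23.

2.23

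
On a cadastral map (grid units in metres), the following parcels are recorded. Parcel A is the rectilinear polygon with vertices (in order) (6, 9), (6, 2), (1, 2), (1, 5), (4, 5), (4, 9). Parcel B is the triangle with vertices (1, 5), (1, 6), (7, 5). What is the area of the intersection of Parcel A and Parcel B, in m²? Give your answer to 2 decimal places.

0.67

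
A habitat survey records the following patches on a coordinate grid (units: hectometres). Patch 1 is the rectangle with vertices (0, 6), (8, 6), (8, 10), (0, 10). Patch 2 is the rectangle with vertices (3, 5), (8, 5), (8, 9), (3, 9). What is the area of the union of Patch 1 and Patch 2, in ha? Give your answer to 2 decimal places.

By inclusion–exclusion:
Individual areas: |Patch 1| = 32, |Patch 2| = 20.
|Patch 1∩Patch 2|: x∈[3,8], y∈[6,9] → 5·3 = 15.
|Patch 1 ∪ Patch 2| = 52 − 15 = 37.00.

37.00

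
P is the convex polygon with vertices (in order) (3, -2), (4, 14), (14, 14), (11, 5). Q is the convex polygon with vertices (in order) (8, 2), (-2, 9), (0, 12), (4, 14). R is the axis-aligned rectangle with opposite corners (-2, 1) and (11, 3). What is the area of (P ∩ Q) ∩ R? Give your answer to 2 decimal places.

The region (P ∩ Q) ∩ R is the polygon with vertices (7.903,2.29), (7.762,2.167), (6.571,3), (7.667,3).
By the shoelace formula its area is 0.52.

0.52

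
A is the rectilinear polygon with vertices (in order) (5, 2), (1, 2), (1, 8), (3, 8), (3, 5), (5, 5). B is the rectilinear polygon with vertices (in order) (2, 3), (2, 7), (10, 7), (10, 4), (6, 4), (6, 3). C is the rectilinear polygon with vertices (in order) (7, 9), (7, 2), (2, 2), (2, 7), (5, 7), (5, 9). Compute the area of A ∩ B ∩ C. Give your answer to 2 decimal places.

8.00

The intersection is the polygon with vertices (5,5), (5,3), (2,3), (2,7), (3,7), (3,5).
By the shoelace formula its area is 8.00.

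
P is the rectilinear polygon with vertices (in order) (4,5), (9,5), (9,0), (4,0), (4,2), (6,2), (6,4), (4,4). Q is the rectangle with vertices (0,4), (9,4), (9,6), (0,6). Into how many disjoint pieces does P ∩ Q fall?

P ∩ Q is a single connected region.

1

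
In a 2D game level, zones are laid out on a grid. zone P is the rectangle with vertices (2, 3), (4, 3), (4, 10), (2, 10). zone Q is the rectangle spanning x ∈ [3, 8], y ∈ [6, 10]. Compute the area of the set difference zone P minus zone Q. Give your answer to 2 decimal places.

10.00

|zone P∩zone Q|: x∈[3,4], y∈[6,10] → 1·4 = 4.
|zone P| = 14.
|zone P ∖ zone Q| = |zone P| − |zone P∩zone Q| = 14 − 4 = 10.00.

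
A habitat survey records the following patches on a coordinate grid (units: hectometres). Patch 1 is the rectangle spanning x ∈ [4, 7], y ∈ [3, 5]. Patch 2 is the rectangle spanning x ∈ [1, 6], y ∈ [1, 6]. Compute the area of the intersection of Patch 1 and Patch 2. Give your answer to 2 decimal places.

|Patch 1∩Patch 2|: x∈[4,6], y∈[3,5] → 2·2 = 4.

4.00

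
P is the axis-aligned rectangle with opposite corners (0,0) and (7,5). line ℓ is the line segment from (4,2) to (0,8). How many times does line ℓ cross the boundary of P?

1

The segment meets the boundary at (2,5).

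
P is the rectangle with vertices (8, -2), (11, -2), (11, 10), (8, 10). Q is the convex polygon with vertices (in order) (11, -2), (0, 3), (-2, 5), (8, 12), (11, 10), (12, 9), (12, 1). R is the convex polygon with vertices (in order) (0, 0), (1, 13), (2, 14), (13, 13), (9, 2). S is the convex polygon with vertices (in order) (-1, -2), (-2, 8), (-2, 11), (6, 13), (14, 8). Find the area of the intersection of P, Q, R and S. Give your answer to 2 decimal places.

The intersection is the polygon with vertices (10.8,10), (11,9.875), (11,7.5), (10.28,5.52), (8,4), (8,10).
By the shoelace formula its area is 14.45.

14.45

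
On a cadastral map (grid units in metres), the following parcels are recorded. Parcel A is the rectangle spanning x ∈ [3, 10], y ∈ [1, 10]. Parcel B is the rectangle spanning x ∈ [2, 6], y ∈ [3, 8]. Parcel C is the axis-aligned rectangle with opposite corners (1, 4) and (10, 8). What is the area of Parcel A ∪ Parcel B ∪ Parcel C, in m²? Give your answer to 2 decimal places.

72.00

By inclusion–exclusion:
Individual areas: |Parcel A| = 63, |Parcel B| = 20, |Parcel C| = 36.
|Parcel A∩Parcel B|: x∈[3,6], y∈[3,8] → 3·5 = 15.
|Parcel A∩Parcel C|: x∈[3,10], y∈[4,8] → 7·4 = 28.
|Parcel B∩Parcel C|: x∈[2,6], y∈[4,8] → 4·4 = 16.
|Parcel A∩Parcel B∩Parcel C| = 12.
|Parcel A ∪ Parcel B ∪ Parcel C| = 119 − 59 + 12 = 72.00.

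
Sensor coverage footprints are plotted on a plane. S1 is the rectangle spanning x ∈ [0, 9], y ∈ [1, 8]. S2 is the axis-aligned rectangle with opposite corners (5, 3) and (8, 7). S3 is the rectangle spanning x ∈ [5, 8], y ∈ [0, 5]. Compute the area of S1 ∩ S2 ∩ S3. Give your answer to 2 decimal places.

The intersection is the polygon with vertices (5,5), (8,5), (8,3), (5,3).
By the shoelace formula its area is 6.00.

6.00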